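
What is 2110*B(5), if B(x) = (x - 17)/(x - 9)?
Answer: 6330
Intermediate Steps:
B(x) = (-17 + x)/(-9 + x)
2110*B(5) = 2110*((-17 + 5)/(-9 + 5)) = 2110*(-12/(-4)) = 2110*(-¼*(-12)) = 2110*3 = 6330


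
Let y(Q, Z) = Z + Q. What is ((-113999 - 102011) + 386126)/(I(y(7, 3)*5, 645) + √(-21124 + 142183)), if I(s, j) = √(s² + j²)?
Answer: 170116/(3*√13451 + 5*√16741) ≈ 170.99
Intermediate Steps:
y(Q, Z) = Q + Z
I(s, j) = √(j² + s²)
((-113999 - 102011) + 386126)/(I(y(7, 3)*5, 645) + √(-21124 + 142183)) = ((-113999 - 102011) + 386126)/(√(645² + ((7 + 3)*5)²) + √(-21124 + 142183)) = (-216010 + 386126)/(√(416025 + (10*5)²) + √121059) = 170116/(√(416025 + 50²) + 3*√13451) = 170116/(√(416025 + 2500) + 3*√13451) = 170116/(√418525 + 3*√13451) = 170116/(5*√16741 + 3*√13451) = 170116/(3*√13451 + 5*√16741)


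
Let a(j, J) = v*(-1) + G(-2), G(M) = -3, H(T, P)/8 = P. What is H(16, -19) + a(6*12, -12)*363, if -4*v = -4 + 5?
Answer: -4601/4 ≈ -1150.3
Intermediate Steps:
H(T, P) = 8*P
v = -1/4 (v = -(-4 + 5)/4 = -1/4*1 = -1/4 ≈ -0.25000)
a(j, J) = -11/4 (a(j, J) = -1/4*(-1) - 3 = 1/4 - 3 = -11/4)
H(16, -19) + a(6*12, -12)*363 = 8*(-19) - 11/4*363 = -152 - 3993/4 = -4601/4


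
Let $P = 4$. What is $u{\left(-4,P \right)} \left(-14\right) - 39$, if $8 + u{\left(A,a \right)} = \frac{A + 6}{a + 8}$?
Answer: $\frac{212}{3} \approx 70.667$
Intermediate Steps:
$u{\left(A,a \right)} = -8 + \frac{6 + A}{8 + a}$ ($u{\left(A,a \right)} = -8 + \frac{A + 6}{a + 8} = -8 + \frac{6 + A}{8 + a}$)
$u{\left(-4,P \right)} \left(-14\right) - 39 = \frac{-58 - 4 - 32}{8 + 4} \left(-14\right) - 39 = \frac{-58 - 4 - 32}{12} \left(-14\right) - 39 = \frac{1}{12} \left(-94\right) \left(-14\right) - 39 = \left(- \frac{47}{6}\right) \left(-14\right) - 39 = \frac{329}{3} - 39 = \frac{212}{3}$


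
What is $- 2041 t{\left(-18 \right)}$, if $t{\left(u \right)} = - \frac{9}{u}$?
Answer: $- \frac{2041}{2} \approx -1020.5$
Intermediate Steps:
$- 2041 t{\left(-18 \right)} = - 2041 \left(- \frac{9}{-18}\right) = - 2041 \left(\left(-9\right) \left(- \frac{1}{18}\right)\right) = \left(-2041\right) \frac{1}{2} = - \frac{2041}{2}$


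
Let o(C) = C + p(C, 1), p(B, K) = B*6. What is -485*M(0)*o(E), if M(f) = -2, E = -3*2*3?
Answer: -122220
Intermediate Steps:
E = -18 (E = -6*3 = -18)
p(B, K) = 6*B
o(C) = 7*C (o(C) = C + 6*C = 7*C)
-485*M(0)*o(E) = -(-970)*7*(-18) = -(-970)*(-126) = -485*252 = -122220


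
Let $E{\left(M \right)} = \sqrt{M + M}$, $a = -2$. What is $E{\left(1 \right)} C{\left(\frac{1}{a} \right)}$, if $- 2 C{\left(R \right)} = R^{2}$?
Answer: $- \frac{\sqrt{2}}{8} \approx -0.17678$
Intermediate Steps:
$C{\left(R \right)} = - \frac{R^{2}}{2}$
$E{\left(M \right)} = \sqrt{2} \sqrt{M}$ ($E{\left(M \right)} = \sqrt{2 M} = \sqrt{2} \sqrt{M}$)
$E{\left(1 \right)} C{\left(\frac{1}{a} \right)} = \sqrt{2} \sqrt{1} \left(- \frac{\left(\frac{1}{-2}\right)^{2}}{2}\right) = \sqrt{2} \cdot 1 \left(- \frac{\left(- \frac{1}{2}\right)^{2}}{2}\right) = \sqrt{2} \left(\left(- \frac{1}{2}\right) \frac{1}{4}\right) = \sqrt{2} \left(- \frac{1}{8}\right) = - \frac{\sqrt{2}}{8}$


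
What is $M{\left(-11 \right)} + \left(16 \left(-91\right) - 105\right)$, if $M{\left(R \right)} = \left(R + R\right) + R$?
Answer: $-1594$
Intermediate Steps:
$M{\left(R \right)} = 3 R$ ($M{\left(R \right)} = 2 R + R = 3 R$)
$M{\left(-11 \right)} + \left(16 \left(-91\right) - 105\right) = 3 \left(-11\right) + \left(16 \left(-91\right) - 105\right) = -33 - 1561 = -1594$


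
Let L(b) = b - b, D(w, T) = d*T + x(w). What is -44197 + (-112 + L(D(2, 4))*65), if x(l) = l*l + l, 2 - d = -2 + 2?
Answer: -44309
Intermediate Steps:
d = 2 (d = 2 - (-2 + 2) = 2 - 1*0 = 2 + 0 = 2)
x(l) = l + l² (x(l) = l² + l = l + l²)
D(w, T) = 2*T + w*(1 + w)
L(b) = 0
-44197 + (-112 + L(D(2, 4))*65) = -44197 + (-112 + 0*65) = -44197 + (-112 + 0) = -44197 - 112 = -44309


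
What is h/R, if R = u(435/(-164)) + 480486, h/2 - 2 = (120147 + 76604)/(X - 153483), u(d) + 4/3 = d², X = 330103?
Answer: 22188836904/1711885572937145 ≈ 1.2962e-5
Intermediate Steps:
u(d) = -4/3 + d²
h = 549991/88310 (h = 4 + 2*((120147 + 76604)/(330103 - 153483)) = 4 + 2*(196751/176620) = 4 + 196751/88310 = 549991/88310 ≈ 6.2280)
R = 38769914459/80688 (R = (-4/3 + (435/(-164))²) + 480486 = (-4/3 + (435*(-1/164))²) + 480486 = (-4/3 + (-435/164)²) + 480486 = (-4/3 + 189225/26896) + 480486 = 460091/80688 + 480486 = 38769914459/80688 ≈ 4.8049e+5)
h/R = 549991/(88310*(38769914459/80688)) = (549991/88310)*(80688/38769914459) = 22188836904/1711885572937145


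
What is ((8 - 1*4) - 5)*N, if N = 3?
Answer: -3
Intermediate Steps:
((8 - 1*4) - 5)*N = ((8 - 1*4) - 5)*3 = ((8 - 4) - 5)*3 = (4 - 5)*3 = -1*3 = -3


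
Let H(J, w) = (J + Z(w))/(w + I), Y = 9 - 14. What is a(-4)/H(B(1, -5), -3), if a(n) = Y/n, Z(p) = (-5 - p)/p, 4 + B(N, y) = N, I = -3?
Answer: 45/14 ≈ 3.2143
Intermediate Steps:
B(N, y) = -4 + N
Z(p) = (-5 - p)/p
Y = -5
a(n) = -5/n
H(J, w) = (J + (-5 - w)/w)/(-3 + w) (H(J, w) = (J + (-5 - w)/w)/(w - 3) = (J + (-5 - w)/w)/(-3 + w))
a(-4)/H(B(1, -5), -3) = (-5/(-4))/(((-5 - 1*(-3) + (-4 + 1)*(-3))/((-3)*(-3 - 3)))) = (-5*(-¼))/((-⅓*(-5 + 3 - 3*(-3))/(-6))) = 5/(4*((-⅓*(-⅙)*(-5 + 3 + 9)))) = 5/(4*((-⅓*(-⅙)*7))) = 5/(4*(7/18)) = (5/4)*(18/7) = 45/14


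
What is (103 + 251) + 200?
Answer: 554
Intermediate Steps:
(103 + 251) + 200 = 354 + 200 = 554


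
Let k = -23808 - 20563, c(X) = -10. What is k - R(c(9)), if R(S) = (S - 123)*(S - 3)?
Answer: -46100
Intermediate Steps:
R(S) = (-123 + S)*(-3 + S)
k = -44371
k - R(c(9)) = -44371 - (369 + (-10)² - 126*(-10)) = -44371 - (369 + 100 + 1260) = -44371 - 1*1729 = -44371 - 1729 = -46100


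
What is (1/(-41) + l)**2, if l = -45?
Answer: 3407716/1681 ≈ 2027.2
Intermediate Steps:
(1/(-41) + l)**2 = (1/(-41) - 45)**2 = (-1/41 - 45)**2 = (-1846/41)**2 = 3407716/1681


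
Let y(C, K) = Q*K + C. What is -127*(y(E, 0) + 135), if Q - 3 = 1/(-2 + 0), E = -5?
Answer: -16510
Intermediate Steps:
Q = 5/2 (Q = 3 + 1/(-2 + 0) = 3 + 1/(-2) = 3 - ½ = 5/2 ≈ 2.5000)
y(C, K) = C + 5*K/2 (y(C, K) = 5*K/2 + C = C + 5*K/2)
-127*(y(E, 0) + 135) = -127*((-5 + (5/2)*0) + 135) = -127*((-5 + 0) + 135) = -127*(-5 + 135) = -127*130 = -16510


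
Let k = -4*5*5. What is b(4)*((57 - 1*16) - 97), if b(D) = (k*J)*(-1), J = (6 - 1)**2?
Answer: -140000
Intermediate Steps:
k = -100 (k = -20*5 = -100)
J = 25 (J = 5**2 = 25)
b(D) = 2500 (b(D) = -100*25*(-1) = -2500*(-1) = 2500)
b(4)*((57 - 1*16) - 97) = 2500*((57 - 1*16) - 97) = 2500*((57 - 16) - 97) = 2500*(41 - 97) = 2500*(-56) = -140000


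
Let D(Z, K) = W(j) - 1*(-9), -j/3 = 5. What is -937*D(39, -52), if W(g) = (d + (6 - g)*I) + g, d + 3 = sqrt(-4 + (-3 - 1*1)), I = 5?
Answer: -89952 - 1874*I*sqrt(2) ≈ -89952.0 - 2650.2*I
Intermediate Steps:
j = -15 (j = -3*5 = -15)
d = -3 + 2*I*sqrt(2) (d = -3 + sqrt(-4 + (-3 - 1*1)) = -3 + sqrt(-4 + (-3 - 1)) = -3 + sqrt(-4 - 4) = -3 + sqrt(-8) = -3 + 2*I*sqrt(2) ≈ -3.0 + 2.8284*I)
W(g) = 27 - 4*g + 2*I*sqrt(2) (W(g) = ((-3 + 2*I*sqrt(2)) + (6 - g)*5) + g = ((-3 + 2*I*sqrt(2)) + (30 - 5*g)) + g = (27 - 5*g + 2*I*sqrt(2)) + g = 27 - 4*g + 2*I*sqrt(2))
D(Z, K) = 96 + 2*I*sqrt(2) (D(Z, K) = (27 - 4*(-15) + 2*I*sqrt(2)) - 1*(-9) = (27 + 60 + 2*I*sqrt(2)) + 9 = (87 + 2*I*sqrt(2)) + 9 = 96 + 2*I*sqrt(2))
-937*D(39, -52) = -937*(96 + 2*I*sqrt(2)) = -89952 - 1874*I*sqrt(2)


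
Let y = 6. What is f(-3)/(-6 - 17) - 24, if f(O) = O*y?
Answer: -534/23 ≈ -23.217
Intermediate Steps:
f(O) = 6*O (f(O) = O*6 = 6*O)
f(-3)/(-6 - 17) - 24 = (6*(-3))/(-6 - 17) - 24 = -18/(-23) - 24 = -1/23*(-18) - 24 = 18/23 - 24 = -534/23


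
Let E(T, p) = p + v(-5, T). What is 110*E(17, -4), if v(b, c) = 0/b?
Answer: -440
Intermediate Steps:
v(b, c) = 0
E(T, p) = p (E(T, p) = p + 0 = p)
110*E(17, -4) = 110*(-4) = -440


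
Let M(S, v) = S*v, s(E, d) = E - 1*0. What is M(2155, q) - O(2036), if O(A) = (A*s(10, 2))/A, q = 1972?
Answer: 4249650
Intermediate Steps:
s(E, d) = E (s(E, d) = E + 0 = E)
O(A) = 10 (O(A) = (A*10)/A = (10*A)/A = 10)
M(2155, q) - O(2036) = 2155*1972 - 1*10 = 4249660 - 10 = 4249650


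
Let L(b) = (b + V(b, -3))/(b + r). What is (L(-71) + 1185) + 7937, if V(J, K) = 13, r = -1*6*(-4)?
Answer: 428792/47 ≈ 9123.2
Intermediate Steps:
r = 24 (r = -6*(-4) = 24)
L(b) = (13 + b)/(24 + b) (L(b) = (b + 13)/(b + 24) = (13 + b)/(24 + b))
(L(-71) + 1185) + 7937 = ((13 - 71)/(24 - 71) + 1185) + 7937 = (-58/(-47) + 1185) + 7937 = (-1/47*(-58) + 1185) + 7937 = (58/47 + 1185) + 7937 = 55753/47 + 7937 = 428792/47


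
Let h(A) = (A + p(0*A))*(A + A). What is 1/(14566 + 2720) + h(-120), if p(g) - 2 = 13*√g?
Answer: 489539521/17286 ≈ 28320.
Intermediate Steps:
p(g) = 2 + 13*√g
h(A) = 2*A*(2 + A) (h(A) = (A + (2 + 13*√(0*A)))*(A + A) = (A + (2 + 13*√0))*(2*A) = (A + (2 + 13*0))*(2*A) = (A + (2 + 0))*(2*A) = (A + 2)*(2*A) = (2 + A)*(2*A) = 2*A*(2 + A))
1/(14566 + 2720) + h(-120) = 1/(14566 + 2720) + 2*(-120)*(2 - 120) = 1/17286 + 2*(-120)*(-118) = 1/17286 + 28320 = 489539521/17286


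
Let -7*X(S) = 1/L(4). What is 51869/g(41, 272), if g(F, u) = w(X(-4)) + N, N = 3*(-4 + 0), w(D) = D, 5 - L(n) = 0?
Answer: -1815415/421 ≈ -4312.1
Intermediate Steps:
L(n) = 5 (L(n) = 5 - 1*0 = 5 + 0 = 5)
X(S) = -1/35 (X(S) = -⅐/5 = -⅐*⅕ = -1/35)
N = -12 (N = 3*(-4) = -12)
g(F, u) = -421/35 (g(F, u) = -1/35 - 12 = -421/35)
51869/g(41, 272) = 51869/(-421/35) = 51869*(-35/421) = -1815415/421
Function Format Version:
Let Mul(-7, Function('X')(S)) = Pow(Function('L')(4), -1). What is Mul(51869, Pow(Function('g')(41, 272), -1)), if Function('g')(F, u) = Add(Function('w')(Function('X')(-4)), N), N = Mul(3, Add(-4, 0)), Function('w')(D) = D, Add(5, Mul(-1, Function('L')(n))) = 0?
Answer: Rational(-1815415, 421) ≈ -4312.1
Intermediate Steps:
Function('L')(n) = 5 (Function('L')(n) = Add(5, Mul(-1, 0)) = Add(5, 0) = 5)
Function('X')(S) = Rational(-1, 35) (Function('X')(S) = Mul(Rational(-1, 7), Pow(5, -1)) = Mul(Rational(-1, 7), Rational(1, 5)) = Rational(-1, 35))
N = -12 (N = Mul(3, -4) = -12)
Function('g')(F, u) = Rational(-421, 35) (Function('g')(F, u) = Add(Rational(-1, 35), -12) = Rational(-421, 35))
Mul(51869, Pow(Function('g')(41, 272), -1)) = Mul(51869, Pow(Rational(-421, 35), -1)) = Mul(51869, Rational(-35, 421)) = Rational(-1815415, 421)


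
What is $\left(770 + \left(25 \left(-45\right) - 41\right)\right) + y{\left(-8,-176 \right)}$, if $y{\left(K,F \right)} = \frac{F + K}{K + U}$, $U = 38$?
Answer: $- \frac{6032}{15} \approx -402.13$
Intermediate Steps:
$y{\left(K,F \right)} = \frac{F + K}{38 + K}$ ($y{\left(K,F \right)} = \frac{F + K}{K + 38} = \frac{F + K}{38 + K}$)
$\left(770 + \left(25 \left(-45\right) - 41\right)\right) + y{\left(-8,-176 \right)} = \left(770 + \left(25 \left(-45\right) - 41\right)\right) + \frac{-176 - 8}{38 - 8} = \left(770 - 1166\right) + \frac{1}{30} \left(-184\right) = -396 - \frac{92}{15} = - \frac{6032}{15}$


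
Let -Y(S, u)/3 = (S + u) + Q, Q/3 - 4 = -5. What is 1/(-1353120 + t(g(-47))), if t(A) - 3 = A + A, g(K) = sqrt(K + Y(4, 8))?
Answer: -1353117/1830925615985 - 2*I*sqrt(74)/1830925615985 ≈ -7.3903e-7 - 9.3967e-12*I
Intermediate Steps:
Q = -3 (Q = 12 + 3*(-5) = 12 - 15 = -3)
Y(S, u) = 9 - 3*S - 3*u (Y(S, u) = -3*((S + u) - 3) = -3*(-3 + S + u) = 9 - 3*S - 3*u)
g(K) = sqrt(-27 + K) (g(K) = sqrt(K + (9 - 3*4 - 3*8)) = sqrt(K + (9 - 12 - 24)) = sqrt(K - 27) = sqrt(-27 + K))
t(A) = 3 + 2*A (t(A) = 3 + (A + A) = 3 + 2*A)
1/(-1353120 + t(g(-47))) = 1/(-1353120 + (3 + 2*sqrt(-27 - 47))) = 1/(-1353120 + (3 + 2*sqrt(-74))) = 1/(-1353120 + (3 + 2*(I*sqrt(74)))) = 1/(-1353120 + (3 + 2*I*sqrt(74))) = 1/(-1353117 + 2*I*sqrt(74))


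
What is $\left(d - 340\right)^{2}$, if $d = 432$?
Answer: $8464$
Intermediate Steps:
$\left(d - 340\right)^{2} = \left(432 - 340\right)^{2} = 92^{2} = 8464$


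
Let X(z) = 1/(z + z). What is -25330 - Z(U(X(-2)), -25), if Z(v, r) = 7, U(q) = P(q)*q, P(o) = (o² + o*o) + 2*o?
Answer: -25337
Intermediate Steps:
P(o) = 2*o + 2*o² (P(o) = (o² + o²) + 2*o = 2*o² + 2*o = 2*o + 2*o²)
X(z) = 1/(2*z)
U(q) = 2*q²*(1 + q) (U(q) = (2*q*(1 + q))*q = 2*q²*(1 + q))
-25330 - Z(U(X(-2)), -25) = -25330 - 1*7 = -25330 - 7 = -25337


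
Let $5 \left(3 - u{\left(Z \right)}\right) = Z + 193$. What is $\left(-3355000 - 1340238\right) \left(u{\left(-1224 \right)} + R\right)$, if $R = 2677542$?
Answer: $- \frac{62863395943928}{5} \approx -1.2573 \cdot 10^{13}$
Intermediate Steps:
$u{\left(Z \right)} = - \frac{178}{5} - \frac{Z}{5}$ ($u{\left(Z \right)} = 3 - \frac{Z + 193}{5} = 3 - \frac{193 + Z}{5} = 3 - \left(\frac{193}{5} + \frac{Z}{5}\right) = - \frac{178}{5} - \frac{Z}{5}$)
$\left(-3355000 - 1340238\right) \left(u{\left(-1224 \right)} + R\right) = \left(-3355000 - 1340238\right) \left(\left(- \frac{178}{5} - - \frac{1224}{5}\right) + 2677542\right) = - 4695238 \left(\left(- \frac{178}{5} + \frac{1224}{5}\right) + 2677542\right) = - 4695238 \left(\frac{1046}{5} + 2677542\right) = \left(-4695238\right) \frac{13388756}{5} = - \frac{62863395943928}{5}$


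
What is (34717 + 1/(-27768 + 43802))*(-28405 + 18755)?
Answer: -2685847728675/8017 ≈ -3.3502e+8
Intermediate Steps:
(34717 + 1/(-27768 + 43802))*(-28405 + 18755) = (34717 + 1/16034)*(-9650) = (556652379/16034)*(-9650) = -2685847728675/8017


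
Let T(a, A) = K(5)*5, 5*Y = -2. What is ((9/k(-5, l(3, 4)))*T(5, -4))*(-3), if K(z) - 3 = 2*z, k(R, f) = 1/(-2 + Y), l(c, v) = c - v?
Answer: 4212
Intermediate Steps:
Y = -2/5 (Y = (1/5)*(-2) = -2/5 ≈ -0.40000)
k(R, f) = -5/12 (k(R, f) = 1/(-2 - 2/5) = 1/(-12/5) = -5/12)
K(z) = 3 + 2*z
T(a, A) = 65 (T(a, A) = (3 + 2*5)*5 = (3 + 10)*5 = 13*5 = 65)
((9/k(-5, l(3, 4)))*T(5, -4))*(-3) = ((9/(-5/12))*65)*(-3) = ((9*(-12/5))*65)*(-3) = -108/5*65*(-3) = -1404*(-3) = 4212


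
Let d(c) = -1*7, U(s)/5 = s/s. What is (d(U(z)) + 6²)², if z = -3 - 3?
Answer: 841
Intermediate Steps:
z = -6
U(s) = 5 (U(s) = 5*(s/s) = 5*1 = 5)
d(c) = -7
(d(U(z)) + 6²)² = (-7 + 6²)² = (-7 + 36)² = 29² = 841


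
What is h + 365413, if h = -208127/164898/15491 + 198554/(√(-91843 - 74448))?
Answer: 933423726483007/2554434918 - 198554*I*√166291/166291 ≈ 3.6541e+5 - 486.91*I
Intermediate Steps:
h = -208127/2554434918 - 198554*I*√166291/166291 (h = -208127*1/164898*(1/15491) + 198554/(√(-166291)) = -208127/164898*1/15491 + 198554/((I*√166291)) = -208127/2554434918 + 198554*(-I*√166291/166291) = -208127/2554434918 - 198554*I*√166291/166291 ≈ -8.1477e-5 - 486.91*I)
h + 365413 = (-208127/2554434918 - 198554*I*√166291/166291) + 365413 = 933423726483007/2554434918 - 198554*I*√166291/166291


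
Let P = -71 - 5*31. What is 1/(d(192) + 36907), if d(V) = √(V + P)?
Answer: 2171/80125099 - I*√34/1362126683 ≈ 2.7095e-5 - 4.2808e-9*I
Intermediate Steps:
P = -226 (P = -71 - 1*155 = -71 - 155 = -226)
d(V) = √(-226 + V) (d(V) = √(V - 226) = √(-226 + V))
1/(d(192) + 36907) = 1/(√(-226 + 192) + 36907) = 1/(√(-34) + 36907) = 1/(I*√34 + 36907) = 1/(36907 + I*√34)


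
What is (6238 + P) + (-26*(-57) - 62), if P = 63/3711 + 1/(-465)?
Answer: 4404928418/575205 ≈ 7658.0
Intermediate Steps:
P = 8528/575205 (P = 63*(1/3711) - 1/465 = 21/1237 - 1/465 = 8528/575205 ≈ 0.014826)
(6238 + P) + (-26*(-57) - 62) = (6238 + 8528/575205) + (-26*(-57) - 62) = 3588137318/575205 + (1482 - 62) = 3588137318/575205 + 1420 = 4404928418/575205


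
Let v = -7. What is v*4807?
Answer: -33649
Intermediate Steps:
v*4807 = -7*4807 = -33649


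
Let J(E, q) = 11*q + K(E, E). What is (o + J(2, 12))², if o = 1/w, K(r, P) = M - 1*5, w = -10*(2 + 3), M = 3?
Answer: 42237001/2500 ≈ 16895.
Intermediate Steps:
w = -50 (w = -10*5 = -50)
K(r, P) = -2 (K(r, P) = 3 - 1*5 = 3 - 5 = -2)
J(E, q) = -2 + 11*q (J(E, q) = 11*q - 2 = -2 + 11*q)
o = -1/50 (o = 1/(-50) = -1/50 ≈ -0.020000)
(o + J(2, 12))² = (-1/50 + (-2 + 11*12))² = (-1/50 + (-2 + 132))² = (-1/50 + 130)² = (6499/50)² = 42237001/2500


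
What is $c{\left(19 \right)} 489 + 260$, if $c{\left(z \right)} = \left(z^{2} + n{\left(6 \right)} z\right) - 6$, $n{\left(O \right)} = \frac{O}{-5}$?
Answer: $\frac{813529}{5} \approx 1.6271 \cdot 10^{5}$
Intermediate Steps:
$n{\left(O \right)} = - \frac{O}{5}$ ($n{\left(O \right)} = O \left(- \frac{1}{5}\right) = - \frac{O}{5}$)
$c{\left(z \right)} = -6 + z^{2} - \frac{6 z}{5}$ ($c{\left(z \right)} = \left(z^{2} + \left(- \frac{1}{5}\right) 6 z\right) - 6 = \left(z^{2} - \frac{6 z}{5}\right) - 6 = -6 + z^{2} - \frac{6 z}{5}$)
$c{\left(19 \right)} 489 + 260 = \left(-6 + 19^{2} - \frac{114}{5}\right) 489 + 260 = \left(-6 + 361 - \frac{114}{5}\right) 489 + 260 = \frac{1661}{5} \cdot 489 + 260 = \frac{812229}{5} + 260 = \frac{813529}{5}$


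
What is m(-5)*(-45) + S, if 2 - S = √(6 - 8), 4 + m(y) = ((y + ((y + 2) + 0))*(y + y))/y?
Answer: 902 - I*√2 ≈ 902.0 - 1.4142*I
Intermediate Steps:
m(y) = 4*y (m(y) = -4 + ((y + ((y + 2) + 0))*(y + y))/y = -4 + ((y + ((2 + y) + 0))*(2*y))/y = -4 + ((y + (2 + y))*(2*y))/y = -4 + ((2 + 2*y)*(2*y))/y = -4 + (2*y*(2 + 2*y))/y = -4 + (4 + 4*y) = 4*y)
S = 2 - I*√2 (S = 2 - √(6 - 8) = 2 - √(-2) = 2 - I*√2 ≈ 2.0 - 1.4142*I)
m(-5)*(-45) + S = (4*(-5))*(-45) + (2 - I*√2) = -20*(-45) + (2 - I*√2) = 900 + (2 - I*√2) = 902 - I*√2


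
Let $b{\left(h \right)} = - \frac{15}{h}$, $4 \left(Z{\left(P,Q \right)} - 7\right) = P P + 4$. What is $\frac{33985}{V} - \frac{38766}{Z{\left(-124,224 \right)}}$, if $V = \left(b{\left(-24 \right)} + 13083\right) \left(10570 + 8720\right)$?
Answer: $- \frac{434833482755}{43207991214} \approx -10.064$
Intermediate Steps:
$Z{\left(P,Q \right)} = 8 + \frac{P^{2}}{4}$ ($Z{\left(P,Q \right)} = 7 + \frac{P P + 4}{4} = 7 + \frac{P^{2} + 4}{4} = 7 + \frac{4 + P^{2}}{4} = 7 + \left(1 + \frac{P^{2}}{4}\right) = 8 + \frac{P^{2}}{4}$)
$V = \frac{1009532505}{4}$ ($V = \left(- \frac{15}{-24} + 13083\right) \left(10570 + 8720\right) = \left(\left(-15\right) \left(- \frac{1}{24}\right) + 13083\right) 19290 = \left(\frac{5}{8} + 13083\right) 19290 = \frac{104669}{8} \cdot 19290 = \frac{1009532505}{4} \approx 2.5238 \cdot 10^{8}$)
$\frac{33985}{V} - \frac{38766}{Z{\left(-124,224 \right)}} = \frac{33985}{\frac{1009532505}{4}} - \frac{38766}{8 + \frac{\left(-124\right)^{2}}{4}} = 33985 \cdot \frac{4}{1009532505} - \frac{38766}{8 + \frac{1}{4} \cdot 15376} = \frac{27188}{201906501} - \frac{38766}{8 + 3844} = \frac{27188}{201906501} - \frac{38766}{3852} = \frac{27188}{201906501} - \frac{6461}{642} = - \frac{434833482755}{43207991214}$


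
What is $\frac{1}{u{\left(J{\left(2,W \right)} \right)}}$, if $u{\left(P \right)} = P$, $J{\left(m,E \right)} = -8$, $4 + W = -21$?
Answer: $- \frac{1}{8} \approx -0.125$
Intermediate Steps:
$W = -25$ ($W = -4 - 21 = -25$)
$\frac{1}{u{\left(J{\left(2,W \right)} \right)}} = \frac{1}{-8} = - \frac{1}{8}$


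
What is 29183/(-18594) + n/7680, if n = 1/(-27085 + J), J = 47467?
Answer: -253784705527/161699374080 ≈ -1.5695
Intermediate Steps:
n = 1/20382 (n = 1/(-27085 + 47467) = 1/20382 ≈ 4.9063e-5)
29183/(-18594) + n/7680 = 29183/(-18594) + (1/20382)/7680 = 29183*(-1/18594) + (1/20382)*(1/7680) = -29183/18594 + 1/156533760 = -253784705527/161699374080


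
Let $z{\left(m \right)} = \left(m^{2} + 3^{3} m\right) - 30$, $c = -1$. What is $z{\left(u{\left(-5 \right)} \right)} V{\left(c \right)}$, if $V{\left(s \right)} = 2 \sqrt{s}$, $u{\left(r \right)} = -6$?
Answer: $- 312 i \approx - 312.0 i$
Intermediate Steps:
$z{\left(m \right)} = -30 + m^{2} + 27 m$ ($z{\left(m \right)} = \left(m^{2} + 27 m\right) - 30 = -30 + m^{2} + 27 m$)
$z{\left(u{\left(-5 \right)} \right)} V{\left(c \right)} = \left(-30 + \left(-6\right)^{2} + 27 \left(-6\right)\right) 2 \sqrt{-1} = \left(-30 + 36 - 162\right) 2 i = - 156 \cdot 2 i = - 312 i$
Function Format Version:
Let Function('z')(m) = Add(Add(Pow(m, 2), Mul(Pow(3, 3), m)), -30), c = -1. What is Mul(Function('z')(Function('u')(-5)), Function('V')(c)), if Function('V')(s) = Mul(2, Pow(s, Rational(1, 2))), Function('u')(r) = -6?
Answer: Mul(-312, I) ≈ Mul(-312.00, I)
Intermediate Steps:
Function('z')(m) = Add(-30, Pow(m, 2), Mul(27, m)) (Function('z')(m) = Add(Add(Pow(m, 2), Mul(27, m)), -30) = Add(-30, Pow(m, 2), Mul(27, m)))
Mul(Function('z')(Function('u')(-5)), Function('V')(c)) = Mul(Add(-30, Pow(-6, 2), Mul(27, -6)), Mul(2, Pow(-1, Rational(1, 2)))) = Mul(Add(-30, 36, -162), Mul(2, I)) = Mul(-156, Mul(2, I)) = Mul(-312, I)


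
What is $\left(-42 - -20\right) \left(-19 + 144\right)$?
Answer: $-2750$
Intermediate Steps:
$\left(-42 - -20\right) \left(-19 + 144\right) = \left(-42 + 20\right) 125 = \left(-22\right) 125 = -2750$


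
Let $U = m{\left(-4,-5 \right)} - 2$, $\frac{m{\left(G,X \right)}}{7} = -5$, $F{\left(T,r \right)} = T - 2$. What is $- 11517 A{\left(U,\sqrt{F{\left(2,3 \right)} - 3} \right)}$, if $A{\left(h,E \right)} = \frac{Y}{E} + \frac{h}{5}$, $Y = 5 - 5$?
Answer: $\frac{426129}{5} \approx 85226.0$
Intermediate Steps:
$F{\left(T,r \right)} = -2 + T$
$m{\left(G,X \right)} = -35$ ($m{\left(G,X \right)} = 7 \left(-5\right) = -35$)
$Y = 0$
$U = -37$ ($U = -35 - 2 = -37$)
$A{\left(h,E \right)} = \frac{h}{5}$ ($A{\left(h,E \right)} = \frac{0}{E} + \frac{h}{5} = 0 + h \frac{1}{5} = 0 + \frac{h}{5} = \frac{h}{5}$)
$- 11517 A{\left(U,\sqrt{F{\left(2,3 \right)} - 3} \right)} = - 11517 \cdot \frac{1}{5} \left(-37\right) = \left(-11517\right) \left(- \frac{37}{5}\right) = \frac{426129}{5}$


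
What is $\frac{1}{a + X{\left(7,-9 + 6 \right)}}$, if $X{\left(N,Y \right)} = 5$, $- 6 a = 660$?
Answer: $- \frac{1}{105} \approx -0.0095238$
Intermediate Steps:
$a = -110$ ($a = \left(- \frac{1}{6}\right) 660 = -110$)
$\frac{1}{a + X{\left(7,-9 + 6 \right)}} = \frac{1}{-110 + 5} = \frac{1}{-105} = - \frac{1}{105}$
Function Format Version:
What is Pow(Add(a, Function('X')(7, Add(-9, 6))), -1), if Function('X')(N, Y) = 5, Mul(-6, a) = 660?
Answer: Rational(-1, 105) ≈ -0.0095238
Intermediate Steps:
a = -110 (a = Mul(Rational(-1, 6), 660) = -110)
Pow(Add(a, Function('X')(7, Add(-9, 6))), -1) = Pow(Add(-110, 5), -1) = Pow(-105, -1) = Rational(-1, 105)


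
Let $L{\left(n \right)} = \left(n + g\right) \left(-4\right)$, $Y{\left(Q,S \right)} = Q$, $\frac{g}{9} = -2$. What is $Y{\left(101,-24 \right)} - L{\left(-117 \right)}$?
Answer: $-439$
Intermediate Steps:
$g = -18$ ($g = 9 \left(-2\right) = -18$)
$L{\left(n \right)} = 72 - 4 n$ ($L{\left(n \right)} = \left(n - 18\right) \left(-4\right) = \left(-18 + n\right) \left(-4\right) = 72 - 4 n$)
$Y{\left(101,-24 \right)} - L{\left(-117 \right)} = 101 - \left(72 - -468\right) = 101 - \left(72 + 468\right) = 101 - 540 = -439$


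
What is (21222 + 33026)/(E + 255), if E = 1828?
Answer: 54248/2083 ≈ 26.043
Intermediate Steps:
(21222 + 33026)/(E + 255) = (21222 + 33026)/(1828 + 255) = 54248/2083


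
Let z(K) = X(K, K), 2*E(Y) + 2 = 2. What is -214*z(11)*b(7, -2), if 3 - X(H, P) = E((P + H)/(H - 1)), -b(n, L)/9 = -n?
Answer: -40446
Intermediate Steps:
b(n, L) = 9*n (b(n, L) = -(-9)*n = 9*n)
E(Y) = 0 (E(Y) = -1 + (1/2)*2 = -1 + 1 = 0)
X(H, P) = 3 (X(H, P) = 3 - 1*0 = 3 + 0 = 3)
z(K) = 3
-214*z(11)*b(7, -2) = -642*9*7 = -642*63 = -214*189 = -40446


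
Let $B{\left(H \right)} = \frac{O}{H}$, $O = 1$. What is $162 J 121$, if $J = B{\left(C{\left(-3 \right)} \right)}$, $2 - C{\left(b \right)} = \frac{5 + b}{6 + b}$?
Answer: $\frac{29403}{2} \approx 14702.0$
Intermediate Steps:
$C{\left(b \right)} = 2 - \frac{5 + b}{6 + b}$
$B{\left(H \right)} = \frac{1}{H}$ ($B{\left(H \right)} = 1 \frac{1}{H} = \frac{1}{H}$)
$J = \frac{3}{4}$ ($J = \frac{1}{\frac{1}{6 - 3} \left(7 - 3\right)} = \frac{1}{\frac{1}{3} \cdot 4} = \frac{1}{\frac{4}{3}} = \frac{3}{4} \approx 0.75$)
$162 J 121 = 162 \cdot \frac{3}{4} \cdot 121 = \frac{243}{2} \cdot 121 = \frac{29403}{2}$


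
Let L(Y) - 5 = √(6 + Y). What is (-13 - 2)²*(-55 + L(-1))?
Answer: -11250 + 225*√5 ≈ -10747.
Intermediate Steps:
L(Y) = 5 + √(6 + Y)
(-13 - 2)²*(-55 + L(-1)) = (-13 - 2)²*(-55 + (5 + √(6 - 1))) = (-15)²*(-55 + (5 + √5)) = 225*(-50 + √5) = -11250 + 225*√5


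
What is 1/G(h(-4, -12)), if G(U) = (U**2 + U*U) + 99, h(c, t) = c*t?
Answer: 1/4707 ≈ 0.00021245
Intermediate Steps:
G(U) = 99 + 2*U**2 (G(U) = (U**2 + U**2) + 99 = 2*U**2 + 99 = 99 + 2*U**2)
1/G(h(-4, -12)) = 1/(99 + 2*(-4*(-12))**2) = 1/(99 + 2*48**2) = 1/(99 + 2*2304) = 1/(99 + 4608) = 1/4707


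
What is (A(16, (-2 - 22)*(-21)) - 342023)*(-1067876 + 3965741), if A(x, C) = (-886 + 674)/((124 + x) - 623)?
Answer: -159572768641635/161 ≈ -9.9114e+11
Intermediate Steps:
A(x, C) = -212/(-499 + x)
(A(16, (-2 - 22)*(-21)) - 342023)*(-1067876 + 3965741) = (-212/(-499 + 16) - 342023)*(-1067876 + 3965741) = (-212/(-483) - 342023)*2897865 = (-212*(-1/483) - 342023)*2897865 = (212/483 - 342023)*2897865 = -165196897/483*2897865 = -159572768641635/161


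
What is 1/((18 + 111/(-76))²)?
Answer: 5776/1580049 ≈ 0.0036556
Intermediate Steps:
1/((18 + 111/(-76))²) = 1/((18 + 111*(-1/76))²) = 1/((18 - 111/76)²) = 1/((1257/76)²) = 1/(1580049/5776) = 5776/1580049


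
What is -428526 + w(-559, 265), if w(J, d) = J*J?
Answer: -116045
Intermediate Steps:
w(J, d) = J**2
-428526 + w(-559, 265) = -428526 + (-559)**2 = -428526 + 312481 = -116045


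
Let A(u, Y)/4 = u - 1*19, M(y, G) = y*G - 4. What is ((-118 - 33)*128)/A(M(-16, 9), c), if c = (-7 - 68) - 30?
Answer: 4832/167 ≈ 28.934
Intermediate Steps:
c = -105 (c = -75 - 30 = -105)
M(y, G) = -4 + G*y (M(y, G) = G*y - 4 = -4 + G*y)
A(u, Y) = -76 + 4*u (A(u, Y) = 4*(u - 1*19) = 4*(u - 19) = 4*(-19 + u) = -76 + 4*u)
((-118 - 33)*128)/A(M(-16, 9), c) = ((-118 - 33)*128)/(-76 + 4*(-4 + 9*(-16))) = (-151*128)/(-76 + 4*(-4 - 144)) = -19328/(-76 + 4*(-148)) = -19328/(-76 - 592) = -19328/(-668) = -19328*(-1/668) = 4832/167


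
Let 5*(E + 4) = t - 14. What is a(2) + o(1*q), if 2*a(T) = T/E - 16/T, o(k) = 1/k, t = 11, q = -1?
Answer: -120/23 ≈ -5.2174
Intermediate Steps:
E = -23/5 (E = -4 + (11 - 14)/5 = -4 + (⅕)*(-3) = -4 - ⅗ = -23/5 ≈ -4.6000)
a(T) = -8/T - 5*T/46 (a(T) = (T/(-23/5) - 16/T)/2 = (T*(-5/23) - 16/T)/2 = (-5*T/23 - 16/T)/2 = (-16/T - 5*T/23)/2 = -8/T - 5*T/46)
a(2) + o(1*q) = (-8/2 - 5/46*2) + 1/(1*(-1)) = (-8*½ - 5/23) + 1/(-1) = (-4 - 5/23) - 1 = -97/23 - 1 = -120/23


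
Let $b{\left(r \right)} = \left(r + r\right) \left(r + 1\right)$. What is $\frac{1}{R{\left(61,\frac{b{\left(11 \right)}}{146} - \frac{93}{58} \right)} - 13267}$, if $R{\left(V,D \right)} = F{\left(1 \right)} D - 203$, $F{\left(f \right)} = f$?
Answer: $- \frac{4234}{57031113} \approx -7.424 \cdot 10^{-5}$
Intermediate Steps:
$b{\left(r \right)} = 2 r \left(1 + r\right)$
$R{\left(V,D \right)} = -203 + D$ ($R{\left(V,D \right)} = 1 D - 203 = D - 203 = -203 + D$)
$\frac{1}{R{\left(61,\frac{b{\left(11 \right)}}{146} - \frac{93}{58} \right)} - 13267} = \frac{1}{\left(-203 - \left(\frac{93}{58} - \frac{2 \cdot 11 \left(1 + 11\right)}{146}\right)\right) - 13267} = \frac{1}{\left(-203 - \left(\frac{93}{58} - 2 \cdot 11 \cdot 12 \cdot \frac{1}{146}\right)\right) - 13267} = \frac{1}{\left(-203 + \left(264 \cdot \frac{1}{146} - \frac{93}{58}\right)\right) - 13267} = \frac{1}{\left(-203 + \left(\frac{132}{73} - \frac{93}{58}\right)\right) - 13267} = \frac{1}{\left(-203 + \frac{867}{4234}\right) - 13267} = \frac{1}{- \frac{858635}{4234} - 13267} = \frac{1}{- \frac{57031113}{4234}} = - \frac{4234}{57031113}$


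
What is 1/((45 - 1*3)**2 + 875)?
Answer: 1/2639 ≈ 0.00037893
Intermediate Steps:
1/((45 - 1*3)**2 + 875) = 1/((45 - 3)**2 + 875) = 1/(42**2 + 875) = 1/(1764 + 875) = 1/2639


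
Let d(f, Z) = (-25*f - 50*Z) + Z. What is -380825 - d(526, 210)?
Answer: -357385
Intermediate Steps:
d(f, Z) = -49*Z - 25*f (d(f, Z) = (-50*Z - 25*f) + Z = -49*Z - 25*f)
-380825 - d(526, 210) = -380825 - (-49*210 - 25*526) = -380825 - (-10290 - 13150) = -380825 - 1*(-23440) = -380825 + 23440 = -357385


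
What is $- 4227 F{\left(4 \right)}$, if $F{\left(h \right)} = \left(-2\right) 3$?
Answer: $25362$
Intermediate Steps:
$F{\left(h \right)} = -6$
$- 4227 F{\left(4 \right)} = \left(-4227\right) \left(-6\right) = 25362$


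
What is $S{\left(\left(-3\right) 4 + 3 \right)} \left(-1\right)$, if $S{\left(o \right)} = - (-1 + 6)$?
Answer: $5$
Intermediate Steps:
$S{\left(o \right)} = -5$ ($S{\left(o \right)} = \left(-1\right) 5 = -5$)
$S{\left(\left(-3\right) 4 + 3 \right)} \left(-1\right) = \left(-5\right) \left(-1\right) = 5$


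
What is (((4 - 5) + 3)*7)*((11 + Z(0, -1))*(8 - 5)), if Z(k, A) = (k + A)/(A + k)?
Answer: 504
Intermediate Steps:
Z(k, A) = 1 (Z(k, A) = (A + k)/(A + k) = 1)
(((4 - 5) + 3)*7)*((11 + Z(0, -1))*(8 - 5)) = (((4 - 5) + 3)*7)*((11 + 1)*(8 - 5)) = ((-1 + 3)*7)*(12*3) = (2*7)*36 = 14*36 = 504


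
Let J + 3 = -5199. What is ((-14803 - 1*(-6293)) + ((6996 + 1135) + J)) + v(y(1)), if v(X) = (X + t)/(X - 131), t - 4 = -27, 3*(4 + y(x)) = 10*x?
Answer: -2204424/395 ≈ -5580.8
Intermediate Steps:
y(x) = -4 + 10*x/3 (y(x) = -4 + (10*x)/3 = -4 + 10*x/3)
J = -5202 (J = -3 - 5199 = -5202)
t = -23 (t = 4 - 27 = -23)
v(X) = (-23 + X)/(-131 + X) (v(X) = (X - 23)/(X - 131) = (-23 + X)/(-131 + X))
((-14803 - 1*(-6293)) + ((6996 + 1135) + J)) + v(y(1)) = ((-14803 - 1*(-6293)) + ((6996 + 1135) - 5202)) + (-23 + (-4 + (10/3)*1))/(-131 + (-4 + (10/3)*1)) = ((-14803 + 6293) + (8131 - 5202)) + (-23 + (-4 + 10/3))/(-131 + (-4 + 10/3)) = (-8510 + 2929) + (-23 - 2/3)/(-131 - 2/3) = -5581 - 71/3/(-395/3) = -5581 - 3/395*(-71/3) = -5581 + 71/395 = -2204424/395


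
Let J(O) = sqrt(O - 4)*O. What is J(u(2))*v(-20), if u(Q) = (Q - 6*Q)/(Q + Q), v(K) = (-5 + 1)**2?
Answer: -20*I*sqrt(26) ≈ -101.98*I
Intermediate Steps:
v(K) = 16 (v(K) = (-4)**2 = 16)
u(Q) = -5/2 (u(Q) = (-5*Q)/((2*Q)) = (-5*Q)*(1/(2*Q)) = -5/2)
J(O) = O*sqrt(-4 + O) (J(O) = sqrt(-4 + O)*O = O*sqrt(-4 + O))
J(u(2))*v(-20) = -5*sqrt(-4 - 5/2)/2*16 = -5*I*sqrt(26)/4*16 = -20*I*sqrt(26)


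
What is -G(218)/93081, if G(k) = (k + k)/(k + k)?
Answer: -1/93081 ≈ -1.0743e-5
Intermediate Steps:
G(k) = 1 (G(k) = (2*k)/((2*k)) = (2*k)*(1/(2*k)) = 1)
-G(218)/93081 = -1/93081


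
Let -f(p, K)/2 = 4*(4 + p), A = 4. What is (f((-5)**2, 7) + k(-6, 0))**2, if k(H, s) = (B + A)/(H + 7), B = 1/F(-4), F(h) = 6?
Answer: 1868689/36 ≈ 51908.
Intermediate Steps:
f(p, K) = -32 - 8*p (f(p, K) = -8*(4 + p) = -2*(16 + 4*p) = -32 - 8*p)
B = 1/6 ≈ 0.16667
k(H, s) = 25/(6*(7 + H)) (k(H, s) = (1/6 + 4)/(H + 7) = 25/(6*(7 + H)))
(f((-5)**2, 7) + k(-6, 0))**2 = ((-32 - 8*(-5)**2) + 25/(6*(7 - 6)))**2 = ((-32 - 8*25) + (25/6)/1)**2 = ((-32 - 200) + (25/6)*1)**2 = (-232 + 25/6)**2 = (-1367/6)**2 = 1868689/36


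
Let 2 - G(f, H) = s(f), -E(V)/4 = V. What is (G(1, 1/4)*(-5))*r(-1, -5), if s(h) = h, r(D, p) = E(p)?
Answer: -100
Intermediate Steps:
E(V) = -4*V
r(D, p) = -4*p
G(f, H) = 2 - f
(G(1, 1/4)*(-5))*r(-1, -5) = ((2 - 1*1)*(-5))*(-4*(-5)) = ((2 - 1)*(-5))*20 = (1*(-5))*20 = -5*20 = -100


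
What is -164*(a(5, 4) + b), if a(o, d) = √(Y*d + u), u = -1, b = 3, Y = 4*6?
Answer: -492 - 164*√95 ≈ -2090.5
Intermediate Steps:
Y = 24
a(o, d) = √(-1 + 24*d) (a(o, d) = √(24*d - 1) = √(-1 + 24*d))
-164*(a(5, 4) + b) = -164*(√(-1 + 24*4) + 3) = -164*(√(-1 + 96) + 3) = -164*(√95 + 3) = -164*(3 + √95) = -492 - 164*√95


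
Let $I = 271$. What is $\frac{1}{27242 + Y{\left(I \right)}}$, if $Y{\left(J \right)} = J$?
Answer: $\frac{1}{27513} \approx 3.6346 \cdot 10^{-5}$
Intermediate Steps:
$\frac{1}{27242 + Y{\left(I \right)}} = \frac{1}{27242 + 271} = \frac{1}{27513}$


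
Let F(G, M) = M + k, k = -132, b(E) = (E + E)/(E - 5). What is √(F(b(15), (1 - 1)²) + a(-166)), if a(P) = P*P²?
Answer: 2*I*√1143607 ≈ 2138.8*I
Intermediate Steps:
a(P) = P³
b(E) = 2*E/(-5 + E) (b(E) = (2*E)/(-5 + E) = 2*E/(-5 + E))
F(G, M) = -132 + M (F(G, M) = M - 132 = -132 + M)
√(F(b(15), (1 - 1)²) + a(-166)) = √((-132 + (1 - 1)²) + (-166)³) = √((-132 + 0²) - 4574296) = √((-132 + 0) - 4574296) = √(-132 - 4574296) = √(-4574428) = 2*I*√1143607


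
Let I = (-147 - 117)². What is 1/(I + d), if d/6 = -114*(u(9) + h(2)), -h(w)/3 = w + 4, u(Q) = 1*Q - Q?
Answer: 1/82008 ≈ 1.2194e-5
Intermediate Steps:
I = 69696 (I = (-264)² = 69696)
u(Q) = 0 (u(Q) = Q - Q = 0)
h(w) = -12 - 3*w (h(w) = -3*(w + 4) = -3*(4 + w) = -12 - 3*w)
d = 12312 (d = 6*(-114*(0 + (-12 - 3*2))) = 6*(-114*(0 + (-12 - 6))) = 6*(-114*(0 - 18)) = 6*(-114*(-18)) = 6*2052 = 12312)
1/(I + d) = 1/(69696 + 12312) = 1/82008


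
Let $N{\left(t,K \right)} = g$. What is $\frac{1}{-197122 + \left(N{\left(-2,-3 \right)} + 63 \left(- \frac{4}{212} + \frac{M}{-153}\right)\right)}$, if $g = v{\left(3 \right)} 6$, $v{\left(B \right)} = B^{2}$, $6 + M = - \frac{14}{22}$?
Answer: $- \frac{9911}{1953125646} \approx -5.0744 \cdot 10^{-6}$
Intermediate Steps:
$M = - \frac{73}{11}$ ($M = -6 - \frac{14}{22} = -6 - \frac{7}{11} = - \frac{73}{11} \approx -6.6364$)
$g = 54$ ($g = 3^{2} \cdot 6 = 9 \cdot 6 = 54$)
$N{\left(t,K \right)} = 54$
$\frac{1}{-197122 + \left(N{\left(-2,-3 \right)} + 63 \left(- \frac{4}{212} + \frac{M}{-153}\right)\right)} = \frac{1}{-197122 + \left(54 + 63 \left(- \frac{4}{212} - \frac{73}{11 \left(-153\right)}\right)\right)} = \frac{1}{-197122 + \left(54 + 63 \left(\left(-4\right) \frac{1}{212} - - \frac{73}{1683}\right)\right)} = \frac{1}{-197122 + \left(54 + 63 \left(- \frac{1}{53} + \frac{73}{1683}\right)\right)} = \frac{1}{-197122 + \left(54 + 63 \cdot \frac{2186}{89199}\right)} = \frac{1}{-197122 + \left(54 + \frac{15302}{9911}\right)} = \frac{1}{-197122 + \frac{550496}{9911}} = \frac{1}{- \frac{1953125646}{9911}} = - \frac{9911}{1953125646}$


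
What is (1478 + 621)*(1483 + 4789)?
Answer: 13164928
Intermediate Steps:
(1478 + 621)*(1483 + 4789) = 2099*6272 = 13164928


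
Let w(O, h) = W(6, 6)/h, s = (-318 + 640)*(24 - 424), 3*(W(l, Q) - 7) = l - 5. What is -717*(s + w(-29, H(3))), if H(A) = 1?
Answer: 92344342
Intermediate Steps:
W(l, Q) = 16/3 + l/3 (W(l, Q) = 7 + (l - 5)/3 = 7 + (-5 + l)/3 = 7 + (-5/3 + l/3) = 16/3 + l/3)
s = -128800 (s = 322*(-400) = -128800)
w(O, h) = 22/(3*h) (w(O, h) = (16/3 + (1/3)*6)/h = (16/3 + 2)/h = 22/(3*h))
-717*(s + w(-29, H(3))) = -717*(-128800 + (22/3)/1) = -717*(-128800 + (22/3)*1) = -717*(-128800 + 22/3) = -717*(-386378/3) = 92344342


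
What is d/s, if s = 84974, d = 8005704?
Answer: 4002852/42487 ≈ 94.214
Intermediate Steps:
d/s = 8005704/84974 = 8005704*(1/84974) = 4002852/42487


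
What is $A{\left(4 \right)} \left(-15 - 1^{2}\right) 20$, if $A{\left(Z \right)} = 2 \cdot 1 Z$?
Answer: $-2560$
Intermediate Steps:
$A{\left(Z \right)} = 2 Z$
$A{\left(4 \right)} \left(-15 - 1^{2}\right) 20 = 2 \cdot 4 \left(-15 - 1^{2}\right) 20 = 8 \left(-15 - 1\right) 20 = 8 \left(-16\right) 20 = \left(-128\right) 20 = -2560$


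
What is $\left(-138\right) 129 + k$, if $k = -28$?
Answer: $-17830$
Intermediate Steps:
$\left(-138\right) 129 + k = \left(-138\right) 129 - 28 = -17802 - 28 = -17830$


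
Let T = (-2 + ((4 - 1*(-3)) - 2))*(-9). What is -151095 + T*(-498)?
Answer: -137649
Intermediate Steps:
T = -27 (T = (-2 + ((4 + 3) - 2))*(-9) = (-2 + (7 - 2))*(-9) = (-2 + 5)*(-9) = 3*(-9) = -27)
-151095 + T*(-498) = -151095 - 27*(-498) = -151095 + 13446 = -137649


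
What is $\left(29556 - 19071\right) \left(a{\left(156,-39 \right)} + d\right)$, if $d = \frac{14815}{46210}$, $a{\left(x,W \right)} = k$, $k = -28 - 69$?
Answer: $- \frac{9368462835}{9242} \approx -1.0137 \cdot 10^{6}$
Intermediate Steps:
$k = -97$ ($k = -28 - 69 = -97$)
$a{\left(x,W \right)} = -97$
$d = \frac{2963}{9242}$ ($d = 14815 \cdot \frac{1}{46210} = \frac{2963}{9242} \approx 0.3206$)
$\left(29556 - 19071\right) \left(a{\left(156,-39 \right)} + d\right) = \left(29556 - 19071\right) \left(-97 + \frac{2963}{9242}\right) = 10485 \left(- \frac{893511}{9242}\right) = - \frac{9368462835}{9242}$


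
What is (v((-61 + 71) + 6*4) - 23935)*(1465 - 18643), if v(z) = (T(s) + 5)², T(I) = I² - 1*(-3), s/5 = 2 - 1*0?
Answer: 210791238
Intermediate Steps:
s = 10 (s = 5*(2 - 1*0) = 5*(2 + 0) = 5*2 = 10)
T(I) = 3 + I² (T(I) = I² + 3 = 3 + I²)
v(z) = 11664 (v(z) = ((3 + 10²) + 5)² = ((3 + 100) + 5)² = (103 + 5)² = 108² = 11664)
(v((-61 + 71) + 6*4) - 23935)*(1465 - 18643) = (11664 - 23935)*(1465 - 18643) = -12271*(-17178) = 210791238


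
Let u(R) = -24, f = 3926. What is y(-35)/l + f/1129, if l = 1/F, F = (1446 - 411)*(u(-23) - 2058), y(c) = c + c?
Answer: 170299380026/1129 ≈ 1.5084e+8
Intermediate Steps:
y(c) = 2*c
F = -2154870 (F = (1446 - 411)*(-24 - 2058) = 1035*(-2082) = -2154870)
l = -1/2154870 (l = 1/(-2154870) = -1/2154870 ≈ -4.6407e-7)
y(-35)/l + f/1129 = (2*(-35))/(-1/2154870) + 3926/1129 = -70*(-2154870) + 3926*(1/1129) = 150840900 + 3926/1129 = 170299380026/1129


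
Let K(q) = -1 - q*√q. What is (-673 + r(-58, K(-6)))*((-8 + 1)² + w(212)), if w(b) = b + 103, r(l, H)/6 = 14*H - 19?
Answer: -317044 + 183456*I*√6 ≈ -3.1704e+5 + 4.4937e+5*I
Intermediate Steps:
K(q) = -1 - q^(3/2)
r(l, H) = -114 + 84*H (r(l, H) = 6*(14*H - 19) = 6*(-19 + 14*H) = -114 + 84*H)
w(b) = 103 + b
(-673 + r(-58, K(-6)))*((-8 + 1)² + w(212)) = (-673 + (-114 + 84*(-1 - (-6)^(3/2))))*((-8 + 1)² + (103 + 212)) = (-673 + (-114 + 84*(-1 - (-6)*I*√6)))*((-7)² + 315) = (-673 + (-114 + 84*(-1 + 6*I*√6)))*(49 + 315) = (-673 + (-114 + (-84 + 504*I*√6)))*364 = (-673 + (-198 + 504*I*√6))*364 = (-871 + 504*I*√6)*364 = -317044 + 183456*I*√6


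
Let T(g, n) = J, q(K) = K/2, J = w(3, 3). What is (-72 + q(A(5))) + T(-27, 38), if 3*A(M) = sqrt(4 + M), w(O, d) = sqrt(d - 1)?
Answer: -143/2 + sqrt(2) ≈ -70.086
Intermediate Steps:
w(O, d) = sqrt(-1 + d)
J = sqrt(2) (J = sqrt(-1 + 3) = sqrt(2) ≈ 1.4142)
A(M) = sqrt(4 + M)/3
q(K) = K/2 (q(K) = K*(1/2) = K/2)
T(g, n) = sqrt(2)
(-72 + q(A(5))) + T(-27, 38) = (-72 + (sqrt(4 + 5)/3)/2) + sqrt(2) = (-72 + (sqrt(9)/3)/2) + sqrt(2) = (-72 + ((1/3)*3)/2) + sqrt(2) = (-72 + (1/2)*1) + sqrt(2) = (-72 + 1/2) + sqrt(2) = -143/2 + sqrt(2)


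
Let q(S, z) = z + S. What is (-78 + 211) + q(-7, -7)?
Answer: 119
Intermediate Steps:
q(S, z) = S + z
(-78 + 211) + q(-7, -7) = (-78 + 211) + (-7 - 7) = 133 - 14 = 119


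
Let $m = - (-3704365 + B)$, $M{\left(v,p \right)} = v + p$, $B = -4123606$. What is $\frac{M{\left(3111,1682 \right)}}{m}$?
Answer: $\frac{4793}{7827971} \approx 0.00061229$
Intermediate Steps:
$M{\left(v,p \right)} = p + v$
$m = 7827971$ ($m = - (-3704365 - 4123606) = \left(-1\right) \left(-7827971\right) = 7827971$)
$\frac{M{\left(3111,1682 \right)}}{m} = \frac{1682 + 3111}{7827971} = 4793 \cdot \frac{1}{7827971} = \frac{4793}{7827971}$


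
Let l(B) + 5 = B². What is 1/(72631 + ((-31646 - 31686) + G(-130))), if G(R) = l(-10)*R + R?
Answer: -1/3181 ≈ -0.00031437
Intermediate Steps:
l(B) = -5 + B²
G(R) = 96*R (G(R) = (-5 + (-10)²)*R + R = (-5 + 100)*R + R = 95*R + R = 96*R)
1/(72631 + ((-31646 - 31686) + G(-130))) = 1/(72631 + ((-31646 - 31686) + 96*(-130))) = 1/(72631 + (-63332 - 12480)) = 1/(72631 - 75812) = 1/(-3181) = -1/3181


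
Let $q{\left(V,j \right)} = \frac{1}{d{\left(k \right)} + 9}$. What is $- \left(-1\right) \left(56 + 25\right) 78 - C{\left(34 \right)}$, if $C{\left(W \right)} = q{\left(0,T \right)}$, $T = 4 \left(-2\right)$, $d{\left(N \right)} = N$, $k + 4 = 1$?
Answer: $\frac{37907}{6} \approx 6317.8$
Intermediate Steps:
$k = -3$ ($k = -4 + 1 = -3$)
$T = -8$
$q{\left(V,j \right)} = \frac{1}{6}$ ($q{\left(V,j \right)} = \frac{1}{-3 + 9} = \frac{1}{6}$)
$C{\left(W \right)} = \frac{1}{6}$
$- \left(-1\right) \left(56 + 25\right) 78 - C{\left(34 \right)} = - \left(-1\right) \left(56 + 25\right) 78 - \frac{1}{6} = - \left(-1\right) 81 \cdot 78 - \frac{1}{6} = - \left(-1\right) 6318 - \frac{1}{6} = \left(-1\right) \left(-6318\right) - \frac{1}{6} = 6318 - \frac{1}{6} = \frac{37907}{6}$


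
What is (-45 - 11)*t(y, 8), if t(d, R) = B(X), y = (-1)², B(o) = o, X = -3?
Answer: 168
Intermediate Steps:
y = 1
t(d, R) = -3
(-45 - 11)*t(y, 8) = (-45 - 11)*(-3) = -56*(-3) = 168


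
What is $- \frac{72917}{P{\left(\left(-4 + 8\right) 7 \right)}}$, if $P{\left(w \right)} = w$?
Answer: $- \frac{72917}{28} \approx -2604.2$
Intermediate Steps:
$- \frac{72917}{P{\left(\left(-4 + 8\right) 7 \right)}} = - \frac{72917}{\left(-4 + 8\right) 7} = - \frac{72917}{4 \cdot 7} = - \frac{72917}{28}$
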